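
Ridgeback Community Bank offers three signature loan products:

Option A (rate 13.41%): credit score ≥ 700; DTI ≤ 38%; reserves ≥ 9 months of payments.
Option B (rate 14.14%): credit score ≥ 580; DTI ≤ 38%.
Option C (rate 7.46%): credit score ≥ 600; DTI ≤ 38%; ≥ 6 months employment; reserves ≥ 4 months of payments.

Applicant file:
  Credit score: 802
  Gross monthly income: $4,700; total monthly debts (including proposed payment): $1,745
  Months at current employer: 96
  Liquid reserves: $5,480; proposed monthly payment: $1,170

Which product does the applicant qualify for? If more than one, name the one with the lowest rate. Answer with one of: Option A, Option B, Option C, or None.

DTI = 1,745/4,700 = 37.1%.
Reserves = 5,480/1,170 = 4.7 months.
Option A: score 802 ≥ 700; DTI 37.1% ≤ 38%; reserves 4.7 < 9 mo → does not qualify.
Option B: score 802 ≥ 580; DTI 37.1% ≤ 38% → qualifies.
Option C: score 802 ≥ 600; DTI 37.1% ≤ 38%; employment 96 ≥ 6 mo; reserves 4.7 ≥ 4 mo → qualifies.
Qualifying: Option B, Option C. Lowest rate is 7.46% → Option C.

Option C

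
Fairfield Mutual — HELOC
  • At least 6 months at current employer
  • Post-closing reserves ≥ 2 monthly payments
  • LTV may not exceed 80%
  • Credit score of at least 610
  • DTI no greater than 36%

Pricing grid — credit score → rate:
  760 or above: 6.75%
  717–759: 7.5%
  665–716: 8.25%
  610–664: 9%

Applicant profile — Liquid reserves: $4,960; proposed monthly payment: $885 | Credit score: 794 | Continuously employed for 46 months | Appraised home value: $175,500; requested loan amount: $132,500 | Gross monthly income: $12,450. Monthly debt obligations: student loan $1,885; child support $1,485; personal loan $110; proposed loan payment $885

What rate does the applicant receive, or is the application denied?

Approved at 6.75%

Credit score 794 ≥ 610 (meets minimum)
Employment 46 ≥ 6 months
Total monthly debts = (1,885 + 1,485 + 110 + 885) = 4,365. Debt-to-income = 4,365/12,450 = 35.1% — meets 36% limit
Reserves: 4,960 ÷ 885 = 5.6 months (meets 2-month minimum)
Loan-to-value = 132,500/175,500 = 75.5% — pass (80% max)
All requirements met. Score 794 falls in the 760 or above tier → 6.75%.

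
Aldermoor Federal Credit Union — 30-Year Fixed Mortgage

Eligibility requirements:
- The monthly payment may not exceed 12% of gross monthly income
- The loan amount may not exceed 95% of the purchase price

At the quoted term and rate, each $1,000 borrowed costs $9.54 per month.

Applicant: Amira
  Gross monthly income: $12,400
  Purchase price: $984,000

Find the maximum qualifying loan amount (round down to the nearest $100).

Payment cap: 12% × $12,400 = $1,488/month.
At $9.54 per $1,000, that supports 1,488/9.54 × 1,000 ≈ $155,974 → $155,900.
LTV cap: 95% × $984,000 = $934,800 → $934,800.
Binding constraint: payment-to-income.

$155,900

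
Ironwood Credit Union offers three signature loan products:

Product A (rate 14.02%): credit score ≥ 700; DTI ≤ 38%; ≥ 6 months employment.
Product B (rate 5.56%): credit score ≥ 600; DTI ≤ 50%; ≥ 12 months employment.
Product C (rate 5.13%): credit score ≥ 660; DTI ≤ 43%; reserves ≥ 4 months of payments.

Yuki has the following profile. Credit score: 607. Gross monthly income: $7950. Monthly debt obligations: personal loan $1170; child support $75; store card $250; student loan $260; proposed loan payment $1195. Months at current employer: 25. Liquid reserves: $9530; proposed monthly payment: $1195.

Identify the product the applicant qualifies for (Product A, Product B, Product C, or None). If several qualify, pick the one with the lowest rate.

Product B

Total debts = (1,170 + 75 + 250 + 260 + 1,195) = 2,950; DTI = 2,950/7,950 = 37.1%.
Reserves = 9,530/1,195 = 8.0 months.
Product A: score 607 < 700; DTI 37.1% ≤ 38%; employment 25 ≥ 6 mo → does not qualify.
Product B: score 607 ≥ 600; DTI 37.1% ≤ 50%; employment 25 ≥ 12 mo → qualifies.
Product C: score 607 < 660; DTI 37.1% ≤ 43%; reserves 8.0 ≥ 4 mo → does not qualify.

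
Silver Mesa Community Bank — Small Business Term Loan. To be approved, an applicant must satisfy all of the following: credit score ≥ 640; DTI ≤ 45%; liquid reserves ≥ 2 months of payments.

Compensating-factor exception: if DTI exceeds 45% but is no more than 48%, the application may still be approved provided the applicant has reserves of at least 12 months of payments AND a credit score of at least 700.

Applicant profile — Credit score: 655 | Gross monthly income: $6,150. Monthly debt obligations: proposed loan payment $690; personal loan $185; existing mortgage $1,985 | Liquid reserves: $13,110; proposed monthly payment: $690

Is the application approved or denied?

Credit score 655 ≥ 640 (meets base)
Total debts = (690 + 185 + 1,985) = 2,860. DTI = 2,860/6,150 = 46.5% > 45% — standard DTI limit exceeded.
Liquid reserves cover 13,110/690 = 19.0 months — ≥ 2 required
DTI 46.5% is within the 45%–48% exception band; checking compensating factors.
Reserves 19.0 ≥ 12 months; credit score 655 < 700.
Override conditions not both satisfied; exception does not apply.

Denied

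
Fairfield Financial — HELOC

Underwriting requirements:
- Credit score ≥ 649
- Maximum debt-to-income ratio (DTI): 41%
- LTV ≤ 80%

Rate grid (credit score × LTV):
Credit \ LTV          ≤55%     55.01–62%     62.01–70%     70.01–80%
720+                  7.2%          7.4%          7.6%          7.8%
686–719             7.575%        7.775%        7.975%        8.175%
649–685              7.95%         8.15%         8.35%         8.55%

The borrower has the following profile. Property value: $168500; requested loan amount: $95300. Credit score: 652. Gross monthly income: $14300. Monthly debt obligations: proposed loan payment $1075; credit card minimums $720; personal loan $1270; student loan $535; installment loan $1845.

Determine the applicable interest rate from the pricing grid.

Credit score 652 ≥ 649; Total monthly debts = (1,075 + 720 + 1,270 + 535 + 1,845) = 5,445. DTI = 5,445/14,300 = 38.1% ≤ 41%
LTV = 95,300/168,500 = 56.6% ≤ 80%
Score 652 is in the 649–685 band; LTV 56.6% is in the 55.01–62% band → 8.15%.

8.15%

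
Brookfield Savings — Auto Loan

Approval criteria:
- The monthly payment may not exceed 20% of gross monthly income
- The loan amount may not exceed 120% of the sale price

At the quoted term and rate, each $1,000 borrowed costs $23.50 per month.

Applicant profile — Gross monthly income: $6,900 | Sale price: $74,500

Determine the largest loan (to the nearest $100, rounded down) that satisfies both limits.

$58,700

Payment cap: 20% × $6,900 = $1,380/month.
At $23.50 per $1,000, that supports 1,380/23.50 × 1,000 ≈ $58,723 → $58,700.
LTV cap: 120% × $74,500 = $89,400 → $89,400.
Binding constraint: payment-to-income.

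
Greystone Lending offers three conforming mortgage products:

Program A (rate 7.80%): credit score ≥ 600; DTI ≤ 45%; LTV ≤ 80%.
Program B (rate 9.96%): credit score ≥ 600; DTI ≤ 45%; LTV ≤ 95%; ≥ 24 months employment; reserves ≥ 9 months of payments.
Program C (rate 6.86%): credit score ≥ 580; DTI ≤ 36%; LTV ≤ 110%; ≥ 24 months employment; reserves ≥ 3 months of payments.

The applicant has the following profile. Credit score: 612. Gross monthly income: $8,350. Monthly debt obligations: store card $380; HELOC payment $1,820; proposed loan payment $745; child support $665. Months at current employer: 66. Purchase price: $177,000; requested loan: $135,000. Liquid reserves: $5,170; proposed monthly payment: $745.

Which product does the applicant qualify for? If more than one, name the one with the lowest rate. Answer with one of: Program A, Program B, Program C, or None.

Total debts = (380 + 1,820 + 745 + 665) = 3,610; DTI = 3,610/8,350 = 43.2%.
LTV = 135,000/177,000 = 76.3%.
Reserves = 5,170/745 = 6.9 months.
Program A: score 612 ≥ 600; DTI 43.2% ≤ 45%; LTV 76.3% ≤ 80% → qualifies.
Program B: score 612 ≥ 600; DTI 43.2% ≤ 45%; LTV 76.3% ≤ 95%; employment 66 ≥ 24 mo; reserves 6.9 < 9 mo → does not qualify.
Program C: score 612 ≥ 580; DTI 43.2% > 36%; LTV 76.3% ≤ 110%; employment 66 ≥ 24 mo; reserves 6.9 ≥ 3 mo → does not qualify.

Program A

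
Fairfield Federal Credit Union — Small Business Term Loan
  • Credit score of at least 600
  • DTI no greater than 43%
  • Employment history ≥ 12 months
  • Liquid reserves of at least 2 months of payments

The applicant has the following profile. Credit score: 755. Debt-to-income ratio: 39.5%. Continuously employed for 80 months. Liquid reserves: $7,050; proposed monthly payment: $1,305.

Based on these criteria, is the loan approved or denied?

Credit score 755 ≥ 600 (meets)
DTI 39.5% ≤ 43%
Employment 80 ≥ 12 months
Reserves = 7,050/1,305 = 5.4 months ≥ 2
All criteria satisfied.

Approved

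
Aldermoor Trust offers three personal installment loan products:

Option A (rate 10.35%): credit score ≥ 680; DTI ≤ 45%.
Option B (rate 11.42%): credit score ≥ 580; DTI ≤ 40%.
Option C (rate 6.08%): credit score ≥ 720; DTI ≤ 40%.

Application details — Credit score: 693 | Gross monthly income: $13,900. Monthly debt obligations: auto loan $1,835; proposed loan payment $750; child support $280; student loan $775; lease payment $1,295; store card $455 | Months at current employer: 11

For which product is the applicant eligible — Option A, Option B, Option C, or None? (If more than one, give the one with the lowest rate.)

Total debts = (1,835 + 750 + 280 + 775 + 1,295 + 455) = 5,390; DTI = 5,390/13,900 = 38.8%.
Option A: score 693 ≥ 680; DTI 38.8% ≤ 45% → qualifies.
Option B: score 693 ≥ 580; DTI 38.8% ≤ 40% → qualifies.
Option C: score 693 < 720; DTI 38.8% ≤ 40% → does not qualify.
Qualifying: Option A, Option B. Lowest rate is 10.35% → Option A.

Option A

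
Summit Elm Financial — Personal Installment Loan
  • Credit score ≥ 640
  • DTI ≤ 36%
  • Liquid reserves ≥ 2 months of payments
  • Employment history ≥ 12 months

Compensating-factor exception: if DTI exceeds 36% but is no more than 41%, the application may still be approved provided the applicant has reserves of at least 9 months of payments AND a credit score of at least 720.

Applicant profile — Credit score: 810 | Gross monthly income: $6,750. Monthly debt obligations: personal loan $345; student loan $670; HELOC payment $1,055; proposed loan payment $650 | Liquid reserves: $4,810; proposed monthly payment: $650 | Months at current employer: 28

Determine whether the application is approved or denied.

Credit score 810 ≥ 640 (meets base)
Total debts = (345 + 670 + 1,055 + 650) = 2,720. DTI = 2,720/6,750 = 40.3% > 36% — standard DTI limit exceeded.
Reserves: 4,810 ÷ 650 = 7.4 months (meets 2-month minimum)
Employment 28 ≥ 12 months
DTI 40.3% is within the 36%–41% exception band; checking compensating factors.
Override check — reserves: 7.4 mo (short of 9); score: 810 (ok).
Override conditions not both satisfied; exception does not apply.

Denied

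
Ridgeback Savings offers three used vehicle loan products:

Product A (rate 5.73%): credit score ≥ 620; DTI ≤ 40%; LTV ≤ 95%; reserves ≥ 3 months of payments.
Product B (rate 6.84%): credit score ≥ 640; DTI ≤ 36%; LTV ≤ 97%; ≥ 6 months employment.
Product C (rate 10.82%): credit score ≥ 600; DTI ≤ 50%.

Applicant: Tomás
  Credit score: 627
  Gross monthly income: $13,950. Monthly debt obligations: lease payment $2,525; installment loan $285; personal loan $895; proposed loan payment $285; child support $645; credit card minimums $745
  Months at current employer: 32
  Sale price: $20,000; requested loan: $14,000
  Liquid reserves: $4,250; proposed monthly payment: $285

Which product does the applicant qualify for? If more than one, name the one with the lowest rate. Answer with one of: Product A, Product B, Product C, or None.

Product A

Total debts = (2,525 + 285 + 895 + 285 + 645 + 745) = 5,380; DTI = 5,380/13,950 = 38.6%.
LTV = 14,000/20,000 = 70%.
Reserves = 4,250/285 = 14.9 months.
Product A: score 627 ≥ 620; DTI 38.6% ≤ 40%; LTV 70% ≤ 95%; reserves 14.9 ≥ 3 mo → qualifies.
Product B: score 627 < 640; DTI 38.6% > 36%; LTV 70% ≤ 97%; employment 32 ≥ 6 mo → does not qualify.
Product C: score 627 ≥ 600; DTI 38.6% ≤ 50% → qualifies.
Qualifying: Product A, Product C. Lowest rate is 5.73% → Product A.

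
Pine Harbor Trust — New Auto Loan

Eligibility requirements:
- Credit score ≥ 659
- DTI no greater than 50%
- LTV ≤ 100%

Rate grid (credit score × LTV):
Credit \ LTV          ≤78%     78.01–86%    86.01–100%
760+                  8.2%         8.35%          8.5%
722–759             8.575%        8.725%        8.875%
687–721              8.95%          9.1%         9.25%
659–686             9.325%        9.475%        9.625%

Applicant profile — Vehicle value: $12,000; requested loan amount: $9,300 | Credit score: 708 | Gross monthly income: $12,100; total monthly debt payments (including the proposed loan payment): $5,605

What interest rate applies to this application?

Credit score 708 ≥ 659; Debt-to-income = 5,605/12,100 = 46.3% — meets 50% limit
LTV = 9,300/12,000 = 77.5% ≤ 100%
Credit 708 → row 687–721; LTV 77.5% → column ≤78%. Grid cell → 8.95%.

8.95%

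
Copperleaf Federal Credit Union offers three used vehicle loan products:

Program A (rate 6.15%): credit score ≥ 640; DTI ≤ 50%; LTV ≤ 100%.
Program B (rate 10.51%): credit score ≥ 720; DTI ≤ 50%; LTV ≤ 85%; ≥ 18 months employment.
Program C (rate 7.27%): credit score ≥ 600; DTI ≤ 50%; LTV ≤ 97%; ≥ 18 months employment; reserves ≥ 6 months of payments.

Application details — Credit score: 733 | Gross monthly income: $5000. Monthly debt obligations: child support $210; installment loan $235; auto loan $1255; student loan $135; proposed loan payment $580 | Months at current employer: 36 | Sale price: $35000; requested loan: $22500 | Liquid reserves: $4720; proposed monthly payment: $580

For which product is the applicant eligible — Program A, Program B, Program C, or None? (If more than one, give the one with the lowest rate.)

Program A

Total debts = (210 + 235 + 1,255 + 135 + 580) = 2,415; DTI = 2,415/5,000 = 48.3%.
LTV = 22,500/35,000 = 64.3%.
Reserves = 4,720/580 = 8.1 months.
Program A: score 733 ≥ 640; DTI 48.3% ≤ 50%; LTV 64.3% ≤ 100% → qualifies.
Program B: score 733 ≥ 720; DTI 48.3% ≤ 50%; LTV 64.3% ≤ 85%; employment 36 ≥ 18 mo → qualifies.
Program C: score 733 ≥ 600; DTI 48.3% ≤ 50%; LTV 64.3% ≤ 97%; employment 36 ≥ 18 mo; reserves 8.1 ≥ 6 mo → qualifies.
Qualifying: Program A, Program B, Program C. Lowest rate is 6.15% → Program A.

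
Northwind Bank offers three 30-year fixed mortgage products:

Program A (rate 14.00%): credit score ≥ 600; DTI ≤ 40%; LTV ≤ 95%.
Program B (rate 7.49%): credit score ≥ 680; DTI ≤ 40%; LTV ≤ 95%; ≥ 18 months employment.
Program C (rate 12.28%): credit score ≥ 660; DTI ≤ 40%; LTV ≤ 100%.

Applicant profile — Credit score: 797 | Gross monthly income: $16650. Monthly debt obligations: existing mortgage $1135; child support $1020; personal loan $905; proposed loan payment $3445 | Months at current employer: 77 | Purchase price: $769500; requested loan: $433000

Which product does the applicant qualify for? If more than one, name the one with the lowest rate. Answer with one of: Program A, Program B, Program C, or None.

Total debts = (1,135 + 1,020 + 905 + 3,445) = 6,505; DTI = 6,505/16,650 = 39.1%.
LTV = 433,000/769,500 = 56.3%.
Program A: score 797 ≥ 600; DTI 39.1% ≤ 40%; LTV 56.3% ≤ 95% → qualifies.
Program B: score 797 ≥ 680; DTI 39.1% ≤ 40%; LTV 56.3% ≤ 95%; employment 77 ≥ 18 mo → qualifies.
Program C: score 797 ≥ 660; DTI 39.1% ≤ 40%; LTV 56.3% ≤ 100% → qualifies.
Qualifying: Program A, Program B, Program C. Lowest rate is 7.49% → Program B.

Program B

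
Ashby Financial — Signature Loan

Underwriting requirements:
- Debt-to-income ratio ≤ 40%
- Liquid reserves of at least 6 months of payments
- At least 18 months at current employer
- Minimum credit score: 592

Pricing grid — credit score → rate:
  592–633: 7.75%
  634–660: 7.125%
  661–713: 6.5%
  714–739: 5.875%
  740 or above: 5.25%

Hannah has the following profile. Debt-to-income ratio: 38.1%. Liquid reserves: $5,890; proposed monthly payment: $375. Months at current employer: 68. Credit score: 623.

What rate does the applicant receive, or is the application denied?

Credit score 623 ≥ 592 (meets minimum)
Liquid reserves cover 5,890/375 = 15.7 months — ≥ 6 required
DTI 38.1% is within the 40% limit
Employment 68 ≥ 18 months
All requirements met. Score 623 falls in the 592–633 tier → 7.75%.

Approved at 7.75%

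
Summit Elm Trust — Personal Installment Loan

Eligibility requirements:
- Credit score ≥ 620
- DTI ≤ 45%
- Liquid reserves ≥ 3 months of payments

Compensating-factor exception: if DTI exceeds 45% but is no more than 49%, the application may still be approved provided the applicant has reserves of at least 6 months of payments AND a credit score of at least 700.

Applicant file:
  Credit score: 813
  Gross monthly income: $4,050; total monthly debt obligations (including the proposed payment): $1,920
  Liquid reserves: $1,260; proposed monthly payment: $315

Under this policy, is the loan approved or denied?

Credit score 813 ≥ 620 (meets base)
DTI = 1,920/4,050 = 47.4% > 45% — standard DTI limit exceeded.
Liquid reserves cover 1,260/315 = 4.0 months — ≥ 3 required
DTI 47.4% is within the 45%–49% exception band; checking compensating factors.
Reserves 4.0 < 6 months; credit score 813 ≥ 700.
Override conditions not both satisfied; exception does not apply.

Denied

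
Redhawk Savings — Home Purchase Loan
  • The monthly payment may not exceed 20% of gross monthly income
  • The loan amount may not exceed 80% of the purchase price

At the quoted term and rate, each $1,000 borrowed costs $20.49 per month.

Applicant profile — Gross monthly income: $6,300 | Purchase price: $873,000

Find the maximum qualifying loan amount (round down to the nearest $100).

$61,400

Payment cap: 20% × $6,300 = $1,260/month.
At $20.49 per $1,000, that supports 1,260/20.49 × 1,000 ≈ $61,493 → $61,400.
LTV cap: 80% × $873,000 = $698,400 → $698,400.
Binding constraint: payment-to-income.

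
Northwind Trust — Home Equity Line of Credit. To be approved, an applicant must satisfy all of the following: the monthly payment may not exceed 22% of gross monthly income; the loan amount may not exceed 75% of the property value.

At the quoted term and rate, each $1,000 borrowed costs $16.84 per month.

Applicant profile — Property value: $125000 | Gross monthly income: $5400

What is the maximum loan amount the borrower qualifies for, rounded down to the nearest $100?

$70,500

Payment cap: 22% × $5,400 = $1,188/month.
At $16.84 per $1,000, that supports 1,188/16.84 × 1,000 ≈ $70,546 → $70,500.
LTV cap: 75% × $125,000 = $93,750 → $93,700.
Binding constraint: payment-to-income.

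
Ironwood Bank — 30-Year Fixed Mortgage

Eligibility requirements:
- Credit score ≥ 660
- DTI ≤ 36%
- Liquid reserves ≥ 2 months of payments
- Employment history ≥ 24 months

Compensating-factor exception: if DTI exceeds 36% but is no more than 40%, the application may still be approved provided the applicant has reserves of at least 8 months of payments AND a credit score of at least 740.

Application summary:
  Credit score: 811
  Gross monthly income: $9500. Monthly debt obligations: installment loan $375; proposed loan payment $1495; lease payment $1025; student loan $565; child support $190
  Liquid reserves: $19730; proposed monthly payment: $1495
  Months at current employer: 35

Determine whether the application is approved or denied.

Approved

Credit score 811 ≥ 660 (meets base)
Total debts = (375 + 1,495 + 1,025 + 565 + 190) = 3,650. DTI: 3,650 ÷ 9,500 = 38.4%, over the 36% base limit.
Liquid reserves cover 19,730/1,495 = 13.2 months — ≥ 2 required
Employment 35 ≥ 24 months
38.4% falls in the override range (36%–40%), so the compensating-factor test applies.
Reserves 13.2 ≥ 8 months; credit score 811 ≥ 740.
Both override conditions satisfied; DTI exception granted.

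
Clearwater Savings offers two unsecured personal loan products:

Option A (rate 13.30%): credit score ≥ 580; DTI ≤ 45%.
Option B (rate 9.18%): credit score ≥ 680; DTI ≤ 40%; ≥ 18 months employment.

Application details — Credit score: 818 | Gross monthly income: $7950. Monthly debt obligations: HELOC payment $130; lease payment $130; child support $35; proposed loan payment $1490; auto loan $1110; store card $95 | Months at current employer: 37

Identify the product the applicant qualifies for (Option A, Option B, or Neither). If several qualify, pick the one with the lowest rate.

Total debts = (130 + 130 + 35 + 1,490 + 1,110 + 95) = 2,990; DTI = 2,990/7,950 = 37.6%.
Option A: score 818 ≥ 580; DTI 37.6% ≤ 45% → qualifies.
Option B: score 818 ≥ 680; DTI 37.6% ≤ 40%; employment 37 ≥ 18 mo → qualifies.
Qualifying: Option A, Option B. Lowest rate is 9.18% → Option B.

Option B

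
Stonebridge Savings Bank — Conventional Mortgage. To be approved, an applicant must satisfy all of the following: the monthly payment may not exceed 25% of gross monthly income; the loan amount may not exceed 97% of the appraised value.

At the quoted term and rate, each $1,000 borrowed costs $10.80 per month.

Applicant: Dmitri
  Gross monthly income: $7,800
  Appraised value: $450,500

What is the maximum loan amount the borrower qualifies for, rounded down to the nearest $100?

Payment cap: 25% × $7,800 = $1,950/month.
At $10.80 per $1,000, that supports 1,950/10.80 × 1,000 ≈ $180,555 → $180,500.
LTV cap: 97% × $450,500 = $436,985 → $436,900.
Binding constraint: payment-to-income.

$180,500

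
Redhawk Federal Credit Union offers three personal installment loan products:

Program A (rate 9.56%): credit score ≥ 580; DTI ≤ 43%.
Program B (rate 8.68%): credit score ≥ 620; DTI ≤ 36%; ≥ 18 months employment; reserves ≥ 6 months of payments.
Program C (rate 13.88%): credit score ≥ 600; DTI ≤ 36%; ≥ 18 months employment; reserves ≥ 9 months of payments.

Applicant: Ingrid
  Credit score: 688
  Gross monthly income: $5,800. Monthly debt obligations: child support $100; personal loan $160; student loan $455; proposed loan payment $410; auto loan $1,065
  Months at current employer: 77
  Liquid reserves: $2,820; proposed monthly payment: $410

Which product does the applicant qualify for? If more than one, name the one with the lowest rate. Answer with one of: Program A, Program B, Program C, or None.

Total debts = (100 + 160 + 455 + 410 + 1,065) = 2,190; DTI = 2,190/5,800 = 37.8%.
Reserves = 2,820/410 = 6.9 months.
Program A: score 688 ≥ 580; DTI 37.8% ≤ 43% → qualifies.
Program B: score 688 ≥ 620; DTI 37.8% > 36%; employment 77 ≥ 18 mo; reserves 6.9 ≥ 6 mo → does not qualify.
Program C: score 688 ≥ 600; DTI 37.8% > 36%; employment 77 ≥ 18 mo; reserves 6.9 < 9 mo → does not qualify.

Program A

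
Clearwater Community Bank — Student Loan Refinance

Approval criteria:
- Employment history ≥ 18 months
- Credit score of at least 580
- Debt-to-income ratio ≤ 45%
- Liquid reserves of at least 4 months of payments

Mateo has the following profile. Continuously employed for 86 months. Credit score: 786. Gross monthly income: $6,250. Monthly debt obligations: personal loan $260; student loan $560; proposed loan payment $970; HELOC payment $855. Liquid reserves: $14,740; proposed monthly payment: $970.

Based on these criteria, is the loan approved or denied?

Approved

Employment 86 ≥ 18 months
Credit score 786 ≥ 580 (meets)
Total monthly debts = (260 + 560 + 970 + 855) = 2,645. DTI: 2,645 ÷ 6,250 = 42.3%, within the 45% cap
Reserves: 14,740 ÷ 970 = 15.2 months (meets 4-month minimum)
All criteria satisfied.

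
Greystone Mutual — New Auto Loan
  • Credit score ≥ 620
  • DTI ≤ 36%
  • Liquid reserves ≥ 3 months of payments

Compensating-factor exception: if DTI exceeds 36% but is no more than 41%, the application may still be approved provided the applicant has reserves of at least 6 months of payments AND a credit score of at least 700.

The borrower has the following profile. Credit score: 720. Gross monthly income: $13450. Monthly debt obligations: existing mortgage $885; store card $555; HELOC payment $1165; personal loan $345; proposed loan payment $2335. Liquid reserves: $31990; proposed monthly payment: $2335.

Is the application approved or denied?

Approved

Credit score 720 ≥ 620 (meets base)
Total debts = (885 + 555 + 1,165 + 345 + 2,335) = 5,285. DTI = 5,285/13,450 = 39.3% > 36% — standard DTI limit exceeded.
Liquid reserves cover 31,990/2,335 = 13.7 months — ≥ 3 required
39.3% falls in the override range (36%–41%), so the compensating-factor test applies.
Override check — reserves: 13.7 mo (ok); score: 720 (ok).
Both override conditions satisfied; DTI exception granted.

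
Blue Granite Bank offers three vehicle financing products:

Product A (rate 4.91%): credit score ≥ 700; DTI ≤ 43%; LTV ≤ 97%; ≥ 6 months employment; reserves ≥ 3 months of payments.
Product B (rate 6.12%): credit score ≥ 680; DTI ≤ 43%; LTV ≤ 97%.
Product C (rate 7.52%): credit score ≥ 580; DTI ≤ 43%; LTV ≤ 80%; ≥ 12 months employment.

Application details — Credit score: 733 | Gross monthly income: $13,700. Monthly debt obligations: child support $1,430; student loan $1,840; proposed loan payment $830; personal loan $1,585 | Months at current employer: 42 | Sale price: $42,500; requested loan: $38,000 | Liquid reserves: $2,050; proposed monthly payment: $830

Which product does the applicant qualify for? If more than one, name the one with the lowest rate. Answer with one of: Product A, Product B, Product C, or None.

Product B

Total debts = (1,430 + 1,840 + 830 + 1,585) = 5,685; DTI = 5,685/13,700 = 41.5%.
LTV = 38,000/42,500 = 89.4%.
Reserves = 2,050/830 = 2.5 months.
Product A: score 733 ≥ 700; DTI 41.5% ≤ 43%; LTV 89.4% ≤ 97%; employment 42 ≥ 6 mo; reserves 2.5 < 3 mo → does not qualify.
Product B: score 733 ≥ 680; DTI 41.5% ≤ 43%; LTV 89.4% ≤ 97% → qualifies.
Product C: score 733 ≥ 580; DTI 41.5% ≤ 43%; LTV 89.4% > 80%; employment 42 ≥ 12 mo → does not qualify.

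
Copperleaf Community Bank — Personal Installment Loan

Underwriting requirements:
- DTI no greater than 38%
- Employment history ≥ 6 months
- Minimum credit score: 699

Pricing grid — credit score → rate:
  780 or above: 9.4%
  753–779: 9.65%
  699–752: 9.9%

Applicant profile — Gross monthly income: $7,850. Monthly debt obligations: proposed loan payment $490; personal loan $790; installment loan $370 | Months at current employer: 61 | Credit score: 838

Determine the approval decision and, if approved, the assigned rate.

Approved at 9.4%

Credit score 838 ≥ 699 (meets minimum)
Employment 61 ≥ 6 months
Total monthly debts = (490 + 790 + 370) = 1,650. Debt-to-income = 1,650/7,850 = 21% — meets 38% limit
All requirements met. Score 838 falls in the 780 or above tier → 9.4%.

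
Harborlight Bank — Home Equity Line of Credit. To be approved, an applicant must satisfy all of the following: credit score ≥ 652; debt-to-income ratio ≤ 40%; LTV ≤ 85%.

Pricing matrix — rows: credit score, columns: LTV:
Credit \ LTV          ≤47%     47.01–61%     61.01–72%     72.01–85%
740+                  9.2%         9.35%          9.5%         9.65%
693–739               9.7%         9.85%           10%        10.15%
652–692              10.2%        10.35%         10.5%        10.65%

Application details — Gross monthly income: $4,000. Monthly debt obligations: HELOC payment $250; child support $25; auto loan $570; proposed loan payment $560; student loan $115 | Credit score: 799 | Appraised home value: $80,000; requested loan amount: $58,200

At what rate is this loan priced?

9.65%

Credit score 799 ≥ 652; Total monthly debts = (250 + 25 + 570 + 560 + 115) = 1,520. DTI: 1,520 ÷ 4,000 = 38%, within the 40% cap
LTV: 58,200 ÷ 80,000 = 72.8%, within 85% cap
Score 799 is in the 740+ band; LTV 72.8% is in the 72.01–85% band → 9.65%.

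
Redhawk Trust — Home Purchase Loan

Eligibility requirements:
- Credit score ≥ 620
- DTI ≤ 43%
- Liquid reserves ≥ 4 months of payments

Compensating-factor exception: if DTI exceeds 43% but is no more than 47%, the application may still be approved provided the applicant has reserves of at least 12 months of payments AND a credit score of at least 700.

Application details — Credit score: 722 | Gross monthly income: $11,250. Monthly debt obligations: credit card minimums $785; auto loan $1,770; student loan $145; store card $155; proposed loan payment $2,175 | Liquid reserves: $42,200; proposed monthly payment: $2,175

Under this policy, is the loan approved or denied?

Credit score 722 ≥ 620 (meets base)
Total debts = (785 + 1,770 + 145 + 155 + 2,175) = 5,030. DTI: 5,030 ÷ 11,250 = 44.7%, over the 43% base limit.
Liquid reserves cover 42,200/2,175 = 19.4 months — ≥ 4 required
DTI 44.7% is within the 43%–47% exception band; checking compensating factors.
Override check — reserves: 19.4 mo (ok); score: 722 (ok).
Both override conditions satisfied; DTI exception granted.

Approved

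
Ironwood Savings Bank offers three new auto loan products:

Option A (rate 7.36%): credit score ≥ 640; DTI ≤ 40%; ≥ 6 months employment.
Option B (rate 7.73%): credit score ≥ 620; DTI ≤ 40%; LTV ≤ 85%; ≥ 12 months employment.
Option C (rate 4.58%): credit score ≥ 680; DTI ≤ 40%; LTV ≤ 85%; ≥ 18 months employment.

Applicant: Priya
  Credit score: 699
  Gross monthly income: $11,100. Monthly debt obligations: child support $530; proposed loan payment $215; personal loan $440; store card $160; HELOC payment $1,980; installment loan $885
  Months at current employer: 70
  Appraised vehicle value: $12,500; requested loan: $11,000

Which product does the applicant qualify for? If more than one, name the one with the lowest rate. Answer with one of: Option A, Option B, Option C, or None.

Total debts = (530 + 215 + 440 + 160 + 1,980 + 885) = 4,210; DTI = 4,210/11,100 = 37.9%.
LTV = 11,000/12,500 = 88%.
Option A: score 699 ≥ 640; DTI 37.9% ≤ 40%; employment 70 ≥ 6 mo → qualifies.
Option B: score 699 ≥ 620; DTI 37.9% ≤ 40%; LTV 88% > 85%; employment 70 ≥ 12 mo → does not qualify.
Option C: score 699 ≥ 680; DTI 37.9% ≤ 40%; LTV 88% > 85%; employment 70 ≥ 18 mo → does not qualify.

Option A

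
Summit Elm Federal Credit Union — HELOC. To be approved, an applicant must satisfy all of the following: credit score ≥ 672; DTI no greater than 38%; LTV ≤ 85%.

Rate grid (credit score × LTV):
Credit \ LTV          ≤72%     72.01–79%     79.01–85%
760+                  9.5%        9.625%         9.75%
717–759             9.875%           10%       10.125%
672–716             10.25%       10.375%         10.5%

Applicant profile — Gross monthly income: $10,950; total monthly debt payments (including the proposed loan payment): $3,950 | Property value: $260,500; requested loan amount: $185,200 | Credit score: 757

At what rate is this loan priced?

Credit score 757 ≥ 672; Debt-to-income = 3,950/10,950 = 36.1% — meets 38% limit
LTV = 185,200/260,500 = 71.1% ≤ 85%
Credit 757 → row 717–759; LTV 71.1% → column ≤72%. Grid cell → 9.875%.

9.875%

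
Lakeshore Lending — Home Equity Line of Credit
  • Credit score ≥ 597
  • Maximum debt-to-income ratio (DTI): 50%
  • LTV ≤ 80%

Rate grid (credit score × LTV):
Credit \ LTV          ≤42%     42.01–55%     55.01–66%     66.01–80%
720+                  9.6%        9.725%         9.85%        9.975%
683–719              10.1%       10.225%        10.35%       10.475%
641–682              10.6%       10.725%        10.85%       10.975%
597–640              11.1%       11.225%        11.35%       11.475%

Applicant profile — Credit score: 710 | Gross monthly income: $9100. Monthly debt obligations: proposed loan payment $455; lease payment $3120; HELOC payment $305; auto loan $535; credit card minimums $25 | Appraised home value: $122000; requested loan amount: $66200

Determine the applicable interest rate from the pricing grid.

10.225%

Credit score 710 ≥ 597; Total monthly debts = (455 + 3,120 + 305 + 535 + 25) = 4,440. Debt-to-income = 4,440/9,100 = 48.8% — meets 50% limit
LTV = 66,200/122,000 = 54.3% ≤ 80%
Score 710 is in the 683–719 band; LTV 54.3% is in the 42.01–55% band → 10.225%.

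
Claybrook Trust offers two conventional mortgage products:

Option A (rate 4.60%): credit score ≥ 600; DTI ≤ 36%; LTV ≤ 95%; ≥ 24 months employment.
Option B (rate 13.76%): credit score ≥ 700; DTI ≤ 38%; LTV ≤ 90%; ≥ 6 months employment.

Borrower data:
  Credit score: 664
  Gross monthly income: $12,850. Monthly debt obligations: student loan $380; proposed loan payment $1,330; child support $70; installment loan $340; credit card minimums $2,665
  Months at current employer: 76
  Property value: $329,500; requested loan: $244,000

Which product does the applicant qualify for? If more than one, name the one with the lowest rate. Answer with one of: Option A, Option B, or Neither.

Neither

Total debts = (380 + 1,330 + 70 + 340 + 2,665) = 4,785; DTI = 4,785/12,850 = 37.2%.
LTV = 244,000/329,500 = 74.1%.
Option A: score 664 ≥ 600; DTI 37.2% > 36%; LTV 74.1% ≤ 95%; employment 76 ≥ 24 mo → does not qualify.
Option B: score 664 < 700; DTI 37.2% ≤ 38%; LTV 74.1% ≤ 90%; employment 76 ≥ 6 mo → does not qualify.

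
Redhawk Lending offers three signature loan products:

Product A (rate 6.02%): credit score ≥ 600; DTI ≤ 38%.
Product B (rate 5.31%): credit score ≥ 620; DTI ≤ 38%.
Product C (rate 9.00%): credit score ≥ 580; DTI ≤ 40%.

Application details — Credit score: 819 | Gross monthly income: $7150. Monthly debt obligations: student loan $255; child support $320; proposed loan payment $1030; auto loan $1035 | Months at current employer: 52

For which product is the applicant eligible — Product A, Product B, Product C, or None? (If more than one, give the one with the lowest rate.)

Total debts = (255 + 320 + 1,030 + 1,035) = 2,640; DTI = 2,640/7,150 = 36.9%.
Product A: score 819 ≥ 600; DTI 36.9% ≤ 38% → qualifies.
Product B: score 819 ≥ 620; DTI 36.9% ≤ 38% → qualifies.
Product C: score 819 ≥ 580; DTI 36.9% ≤ 40% → qualifies.
Qualifying: Product A, Product B, Product C. Lowest rate is 5.31% → Product B.

Product B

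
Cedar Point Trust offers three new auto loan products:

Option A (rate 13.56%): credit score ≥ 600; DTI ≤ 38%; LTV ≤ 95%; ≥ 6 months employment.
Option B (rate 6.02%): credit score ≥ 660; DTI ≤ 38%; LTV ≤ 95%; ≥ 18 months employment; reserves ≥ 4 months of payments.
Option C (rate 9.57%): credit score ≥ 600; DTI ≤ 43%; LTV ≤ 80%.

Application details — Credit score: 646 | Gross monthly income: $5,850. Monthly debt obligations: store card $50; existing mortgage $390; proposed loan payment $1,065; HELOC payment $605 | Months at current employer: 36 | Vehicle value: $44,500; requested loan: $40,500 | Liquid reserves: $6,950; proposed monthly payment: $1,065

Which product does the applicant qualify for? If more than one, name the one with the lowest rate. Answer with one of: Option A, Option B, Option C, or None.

Total debts = (50 + 390 + 1,065 + 605) = 2,110; DTI = 2,110/5,850 = 36.1%.
LTV = 40,500/44,500 = 91%.
Reserves = 6,950/1,065 = 6.5 months.
Option A: score 646 ≥ 600; DTI 36.1% ≤ 38%; LTV 91% ≤ 95%; employment 36 ≥ 6 mo → qualifies.
Option B: score 646 < 660; DTI 36.1% ≤ 38%; LTV 91% ≤ 95%; employment 36 ≥ 18 mo; reserves 6.5 ≥ 4 mo → does not qualify.
Option C: score 646 ≥ 600; DTI 36.1% ≤ 43%; LTV 91% > 80% → does not qualify.

Option A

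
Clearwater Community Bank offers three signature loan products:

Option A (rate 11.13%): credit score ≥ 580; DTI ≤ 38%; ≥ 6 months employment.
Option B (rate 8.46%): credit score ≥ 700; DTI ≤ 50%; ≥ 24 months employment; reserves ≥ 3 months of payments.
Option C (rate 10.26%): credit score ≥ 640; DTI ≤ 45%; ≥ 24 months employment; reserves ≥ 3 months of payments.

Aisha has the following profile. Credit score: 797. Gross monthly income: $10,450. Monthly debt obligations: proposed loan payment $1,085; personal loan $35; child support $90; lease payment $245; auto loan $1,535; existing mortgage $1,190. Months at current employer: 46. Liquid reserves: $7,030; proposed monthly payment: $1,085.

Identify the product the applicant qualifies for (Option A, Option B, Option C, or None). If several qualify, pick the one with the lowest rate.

Total debts = (1,085 + 35 + 90 + 245 + 1,535 + 1,190) = 4,180; DTI = 4,180/10,450 = 40%.
Reserves = 7,030/1,085 = 6.5 months.
Option A: score 797 ≥ 580; DTI 40% > 38%; employment 46 ≥ 6 mo → does not qualify.
Option B: score 797 ≥ 700; DTI 40% ≤ 50%; employment 46 ≥ 24 mo; reserves 6.5 ≥ 3 mo → qualifies.
Option C: score 797 ≥ 640; DTI 40% ≤ 45%; employment 46 ≥ 24 mo; reserves 6.5 ≥ 3 mo → qualifies.
Qualifying: Option B, Option C. Lowest rate is 8.46% → Option B.

Option B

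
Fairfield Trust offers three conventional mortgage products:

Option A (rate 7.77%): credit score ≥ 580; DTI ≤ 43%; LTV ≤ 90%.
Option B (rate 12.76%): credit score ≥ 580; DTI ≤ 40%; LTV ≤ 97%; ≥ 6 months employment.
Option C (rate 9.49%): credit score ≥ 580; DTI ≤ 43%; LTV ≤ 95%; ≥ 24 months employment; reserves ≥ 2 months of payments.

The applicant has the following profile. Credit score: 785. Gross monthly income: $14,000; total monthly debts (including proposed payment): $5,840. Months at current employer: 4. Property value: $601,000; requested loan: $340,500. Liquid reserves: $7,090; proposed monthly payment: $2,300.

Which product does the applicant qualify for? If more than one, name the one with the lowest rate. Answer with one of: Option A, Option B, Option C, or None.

DTI = 5,840/14,000 = 41.7%.
LTV = 340,500/601,000 = 56.7%.
Reserves = 7,090/2,300 = 3.1 months.
Option A: score 785 ≥ 580; DTI 41.7% ≤ 43%; LTV 56.7% ≤ 90% → qualifies.
Option B: score 785 ≥ 580; DTI 41.7% > 40%; LTV 56.7% ≤ 97%; employment 4 < 6 mo → does not qualify.
Option C: score 785 ≥ 580; DTI 41.7% ≤ 43%; LTV 56.7% ≤ 95%; employment 4 < 24 mo; reserves 3.1 ≥ 2 mo → does not qualify.

Option A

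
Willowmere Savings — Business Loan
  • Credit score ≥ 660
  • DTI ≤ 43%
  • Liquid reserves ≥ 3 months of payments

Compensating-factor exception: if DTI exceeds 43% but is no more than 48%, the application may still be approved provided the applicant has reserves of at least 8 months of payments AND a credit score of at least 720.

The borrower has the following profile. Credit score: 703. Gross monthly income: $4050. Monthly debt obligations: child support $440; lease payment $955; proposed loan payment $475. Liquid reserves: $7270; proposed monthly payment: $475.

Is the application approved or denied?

Credit score 703 ≥ 660 (meets base)
Total debts = (440 + 955 + 475) = 1,870. DTI: 1,870 ÷ 4,050 = 46.2%, over the 43% base limit.
Reserves = 7,270/475 = 15.3 months ≥ 3
DTI 46.2% is within the 43%–48% exception band; checking compensating factors.
Override check — reserves: 15.3 mo (ok); score: 703 (below 720).
Compensating-factor requirement not fully met.

Denied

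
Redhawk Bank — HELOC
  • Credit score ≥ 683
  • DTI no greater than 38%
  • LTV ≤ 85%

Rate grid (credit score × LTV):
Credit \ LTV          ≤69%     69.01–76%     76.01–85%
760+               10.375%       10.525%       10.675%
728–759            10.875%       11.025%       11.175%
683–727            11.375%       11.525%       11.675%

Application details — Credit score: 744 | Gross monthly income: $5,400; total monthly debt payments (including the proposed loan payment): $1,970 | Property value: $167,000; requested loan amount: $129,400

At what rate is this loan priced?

Credit score 744 ≥ 683; DTI = 1,970/5,400 = 36.5% ≤ 38%
LTV: 129,400 ÷ 167,000 = 77.5%, within 85% cap
Row: 744 falls in 728–759. Column: 77.5% falls in 76.01–85%. Rate = 11.175%.

11.175%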